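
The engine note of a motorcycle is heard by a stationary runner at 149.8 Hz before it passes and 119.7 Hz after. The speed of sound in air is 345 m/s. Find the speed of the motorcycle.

39 m/s

f₁/f₂ = (v + v_s)/(v − v_s), so v_s = v · (f₁ − f₂)/(f₁ + f₂).
v_s = 345 × (149.8 − 119.7)/(149.8 + 119.7) = 345 × 30.1/269.5 ≈ 39 m/s.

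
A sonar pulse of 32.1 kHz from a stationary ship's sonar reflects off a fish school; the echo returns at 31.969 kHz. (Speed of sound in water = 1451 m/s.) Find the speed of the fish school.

Double Doppler shift off a moving reflector: f₂ = f₀ · (v + u)/(v − u) (u > 0 toward emitter).
Rearranging, u = v · (f₂ − f₀)/(f₂ + f₀) = 1451 × -0.131/64.069 ≈ -2.97 m/s.
So the fish school is moving at 2.97 m/s away from the emitter.

2.97 m/s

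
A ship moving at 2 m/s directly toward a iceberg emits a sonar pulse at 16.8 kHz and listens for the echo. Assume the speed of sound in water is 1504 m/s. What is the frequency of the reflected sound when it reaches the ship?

The iceberg receives the sound from a moving source: f₁ = f₀ · v/(v − v_e) = 16.8 × 1504/1502 ≈ 16.82 kHz.
On the return leg the ship is a moving observer: f₂ = f₁ · (v + v_e)/v = 16.82 × 1506/1504 ≈ 16.84 kHz.
Equivalently f₂ = f₀ · (v + v_e)/(v − v_e).

16.84 kHz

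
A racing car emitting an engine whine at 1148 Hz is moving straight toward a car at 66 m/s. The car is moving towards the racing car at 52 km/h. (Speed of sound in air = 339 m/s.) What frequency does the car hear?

52 km/h = 14.44 m/s.
Both move, so f' = f · (v + v_o)/(v − v_s).
f' = 1148 × (339 + 14.44)/(339 − 66) = 1148 × 353.44/273 ≈ 1486 Hz.

1486 Hz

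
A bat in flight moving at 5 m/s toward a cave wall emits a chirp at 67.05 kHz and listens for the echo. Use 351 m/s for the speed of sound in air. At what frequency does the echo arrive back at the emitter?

The cave wall receives the sound from a moving source: f₁ = f₀ · v/(v − v_e) = 67.05 × 351/346 ≈ 68.0 kHz.
On the return leg the bat in flight is a moving observer: f₂ = f₁ · (v + v_e)/v = 68.0 × 356/351 ≈ 69.0 kHz.
Equivalently f₂ = f₀ · (v + v_e)/(v − v_e).

69.0 kHz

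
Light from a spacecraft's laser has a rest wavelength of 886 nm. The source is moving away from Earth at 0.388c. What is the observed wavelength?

1334.3 nm

Relativistic Doppler for wavelength: λ' = λ₀ · √((1 + β)/(1 − β)).
λ' = 886 × √(1.3880/0.6120) = 886 × 1.50598 ≈ 1334.3 nm.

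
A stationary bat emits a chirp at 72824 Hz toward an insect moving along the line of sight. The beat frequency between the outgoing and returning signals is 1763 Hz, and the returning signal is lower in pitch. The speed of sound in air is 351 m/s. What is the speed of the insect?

4.3 m/s

Double Doppler shift off a moving reflector: f₂ = f₀ · (v + u)/(v − u) (u > 0 toward emitter).
Returning signal is lower, so f₂ = f₀ − Δf = 72824 − 1763 = 71061 Hz.
Rearranging, u = v · (f₂ − f₀)/(f₂ + f₀) = 351 × -1763/143885 ≈ -4.3 m/s.
So the insect is moving at 4.3 m/s away from the emitter.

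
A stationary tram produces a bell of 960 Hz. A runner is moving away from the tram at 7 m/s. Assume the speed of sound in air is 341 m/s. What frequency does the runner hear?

940 Hz

Moving observer, stationary source: f' = f · (v − v_o)/v.
f' = 960 × (341 − 7)/341 = 960 × 334/341 ≈ 940 Hz.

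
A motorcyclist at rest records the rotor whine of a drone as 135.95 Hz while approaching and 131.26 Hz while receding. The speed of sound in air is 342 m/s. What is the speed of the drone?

6.0 m/s

f₁/f₂ = (v + v_s)/(v − v_s), so v_s = v · (f₁ − f₂)/(f₁ + f₂).
v_s = 342 × (135.95 − 131.26)/(135.95 + 131.26) = 342 × 4.69/267.21 ≈ 6.0 m/s.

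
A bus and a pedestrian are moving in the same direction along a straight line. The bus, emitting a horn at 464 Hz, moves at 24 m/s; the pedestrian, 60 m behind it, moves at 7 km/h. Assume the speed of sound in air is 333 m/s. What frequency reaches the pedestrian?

7 km/h = 1.944 m/s.
The pedestrian is behind, so the bus is moving away from it while the pedestrian is moving toward the bus.
With source receding and observer approaching, f' = f · (v + v_o)/(v + v_s).
f' = 464 × (333 + 1.944)/(333 + 24) = 464 × 334.94/357 ≈ 435 Hz.

435 Hz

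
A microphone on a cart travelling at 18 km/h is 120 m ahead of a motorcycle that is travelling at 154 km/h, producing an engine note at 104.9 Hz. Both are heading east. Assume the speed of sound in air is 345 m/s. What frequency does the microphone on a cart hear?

154 km/h = 42.78 m/s; 18 km/h = 5 m/s.
The microphone on a cart is ahead, so the motorcycle is moving toward it while the microphone on a cart is moving away from the motorcycle.
General Doppler shift: f' = f · (v − v_o)/(v − v_s).
f' = 104.9 × (345 − 5)/(345 − 42.78) = 104.9 × 340/302.22 ≈ 118 Hz.

118 Hz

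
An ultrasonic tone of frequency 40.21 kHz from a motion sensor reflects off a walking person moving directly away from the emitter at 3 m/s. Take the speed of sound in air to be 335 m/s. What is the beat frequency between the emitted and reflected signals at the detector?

At the walking person (a moving observer), f₁ = f₀ · (v − u)/v = 40.21 × 332/335 ≈ 39.850 kHz.
On reflection it acts as a source moving away from the stationary detector: f₂ = f₁ · v/(v + u) = 39.850 × 335/338 ≈ 39.496 kHz.
Equivalently f₂ = f₀ · (v − u)/(v + u).
Beat frequency (with f₀ = 40210 Hz): |f₂ − f₀| = 2u·f₀/(v + u) = 2 × 3 × 40210/338 ≈ 714 Hz.

714 Hz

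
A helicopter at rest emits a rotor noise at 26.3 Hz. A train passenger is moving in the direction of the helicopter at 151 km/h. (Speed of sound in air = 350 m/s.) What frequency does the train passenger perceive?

29.5 Hz

151 km/h = 41.94 m/s.
Only the observer moves, toward the source, so f' = f · (v + v_o)/v.
f' = 26.3 × (350 + 41.94)/350 = 26.3 × 391.94/350 ≈ 29.5 Hz.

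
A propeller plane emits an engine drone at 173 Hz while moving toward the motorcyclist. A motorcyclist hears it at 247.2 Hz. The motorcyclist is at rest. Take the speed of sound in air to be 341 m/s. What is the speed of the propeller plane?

102 m/s

f' = f · v/(v − v_s) ⇒ v_s = v · |1 − f/f'|.
v_s = 341 × |1 − 173/247.2| = 341 × 0.3002 ≈ 102 m/s.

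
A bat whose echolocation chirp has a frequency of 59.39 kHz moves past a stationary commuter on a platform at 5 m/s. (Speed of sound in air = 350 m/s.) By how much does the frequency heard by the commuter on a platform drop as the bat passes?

Approaching: f₁ = f · v/(v − v_s) = 59.39 × 350/345 ≈ 60.25 kHz.
Receding: f₂ = f · v/(v + v_s) = 59.39 × 350/355 ≈ 58.55 kHz.
Drop: f₁ − f₂ = 2f·v·v_s/(v² − v_s²) = 2 × 59.39 × 350 × 5/(350² − 5²) ≈ 1.70 kHz.

1.70 kHz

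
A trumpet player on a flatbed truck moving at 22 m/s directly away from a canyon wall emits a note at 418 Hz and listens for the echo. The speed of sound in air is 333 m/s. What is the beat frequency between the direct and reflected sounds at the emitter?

The canyon wall receives the sound from a moving source: f₁ = f₀ · v/(v + v_e) = 418 × 333/355 ≈ 392.1 Hz.
On the return leg the trumpet player on a flatbed truck is a moving observer: f₂ = f₁ · (v − v_e)/v = 392.1 × 311/333 ≈ 366.2 Hz.
Beat against the emitted tone: |f₂ − f₀| = 2v_e·f₀/(v + v_e) = 2 × 22 × 418/355 ≈ 51.8 Hz.

51.8 Hz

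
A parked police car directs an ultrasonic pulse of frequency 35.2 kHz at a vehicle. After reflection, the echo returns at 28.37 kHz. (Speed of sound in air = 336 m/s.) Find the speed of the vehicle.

36 m/s

Double Doppler shift off a moving reflector: f₂ = f₀ · (v + u)/(v − u) (u > 0 toward emitter).
Rearranging, u = v · (f₂ − f₀)/(f₂ + f₀) = 336 × -6.83/63.57 ≈ -36 m/s.
So the vehicle is moving at 36 m/s away from the emitter.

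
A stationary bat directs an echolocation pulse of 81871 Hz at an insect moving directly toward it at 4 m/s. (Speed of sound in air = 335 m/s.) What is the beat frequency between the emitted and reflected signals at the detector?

The insect first receives the wave as a moving observer: f₁ = f₀ · (v + u)/v = 81871 × (335 + 4)/335 ≈ 82849 Hz.
The reflection then acts as a moving source: f₂ = f₁ · v/(v − u) ≈ 83850 Hz.
Equivalently f₂ = f₀ · (v + u)/(v − u).
Beat frequency: |f₂ − f₀| = 2u·f₀/(v − u) = 2 × 4 × 81871/331 ≈ 1979 Hz.

1979 Hz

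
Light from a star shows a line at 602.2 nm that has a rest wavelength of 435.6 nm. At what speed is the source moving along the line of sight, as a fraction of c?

0.313

λ'/λ₀ = 1.3825 > 1 (redshift), so the source is receding.
λ'/λ₀ = √((1 + β)/(1 − β)) for a receding source ⇒ β = (r² − 1)/(r² + 1) with r = λ'/λ₀.
β = (1.9112 − 1)/(1.9112 + 1) ≈ 0.313.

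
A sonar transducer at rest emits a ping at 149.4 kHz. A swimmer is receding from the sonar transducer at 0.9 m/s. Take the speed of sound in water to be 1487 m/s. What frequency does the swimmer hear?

149.3 kHz

Moving observer, stationary source: f' = f · (v − v_o)/v.
f' = 149.4 × (1487 − 0.9)/1487 = 149.4 × 1486.1/1487 ≈ 149.3 kHz.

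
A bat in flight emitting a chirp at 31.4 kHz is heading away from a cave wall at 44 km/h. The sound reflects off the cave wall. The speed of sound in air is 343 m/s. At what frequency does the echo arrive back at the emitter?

29.2 kHz

44 km/h = 12.22 m/s.
The cave wall receives the sound from a moving source: f₁ = f₀ · v/(v + v_e) = 31.4 × 343/355.22 ≈ 30.3 kHz.
On the return leg the bat in flight is a moving observer: f₂ = f₁ · (v − v_e)/v = 30.3 × 330.78/343 ≈ 29.2 kHz.
Equivalently f₂ = f₀ · (v − v_e)/(v + v_e).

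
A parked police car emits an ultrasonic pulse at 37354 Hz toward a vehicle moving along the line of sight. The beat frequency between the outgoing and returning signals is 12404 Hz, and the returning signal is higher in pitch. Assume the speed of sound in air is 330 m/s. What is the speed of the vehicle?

47 m/s

Double Doppler shift off a moving reflector: f₂ = f₀ · (v + u)/(v − u) (u > 0 toward emitter).
Returning signal is higher, so f₂ = f₀ + Δf = 37354 + 12404 = 49758 Hz.
Rearranging, u = v · (f₂ − f₀)/(f₂ + f₀) = 330 × 12404/87112 ≈ 47 m/s.
So the vehicle is moving at 47 m/s toward the emitter.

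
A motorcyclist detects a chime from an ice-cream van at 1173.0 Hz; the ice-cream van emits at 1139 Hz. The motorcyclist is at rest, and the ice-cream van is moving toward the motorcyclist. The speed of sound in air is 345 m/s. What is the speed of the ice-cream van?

f' = f · v/(v − v_s) ⇒ v_s = v · |1 − f/f'|.
v_s = 345 × |1 − 1139/1173.0| = 345 × 0.02899 ≈ 10.0 m/s.

10.0 m/s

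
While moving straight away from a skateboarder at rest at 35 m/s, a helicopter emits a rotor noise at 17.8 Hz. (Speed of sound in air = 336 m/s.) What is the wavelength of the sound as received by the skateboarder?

20.84 m

With the source moving away from a stationary observer, f' = f · v/(v + v_s).
f' = 17.8 × 336/(336 + 35) ≈ 16.1 Hz.
λ' = v/f' = 336/16.1208 ≈ 20.84 m.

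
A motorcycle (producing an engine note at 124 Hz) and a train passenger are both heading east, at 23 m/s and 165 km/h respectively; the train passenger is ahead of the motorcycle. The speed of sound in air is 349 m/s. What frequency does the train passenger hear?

115 Hz

165 km/h = 45.83 m/s.
The train passenger is ahead, so the motorcycle is moving toward it while the train passenger is moving away from the motorcycle.
General Doppler shift: f' = f · (v − v_o)/(v − v_s).
f' = 124 × (349 − 45.83)/(349 − 23) = 124 × 303.17/326 ≈ 115 Hz.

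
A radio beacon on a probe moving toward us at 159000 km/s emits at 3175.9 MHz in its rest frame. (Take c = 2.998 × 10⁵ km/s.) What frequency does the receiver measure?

5732.9 MHz

β = v/c = 159000/299800 = 0.5304.
Relativistic Doppler for frequency: f' = f₀ · √((1 + β)/(1 − β)).
f' = 3175.9 × √(1.5304/0.4696) = 3175.9 × 1.80514 ≈ 5732.9 MHz.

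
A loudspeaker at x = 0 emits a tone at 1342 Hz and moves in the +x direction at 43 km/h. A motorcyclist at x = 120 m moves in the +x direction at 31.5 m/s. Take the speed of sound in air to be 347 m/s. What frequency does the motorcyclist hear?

1264 Hz

43 km/h = 11.94 m/s.
The observer lies on the +x side, so the source is heading toward the observer and the observer is heading away from the source.
With source approaching and observer receding, f' = f · (v − v_o)/(v − v_s).
f' = 1342 × (347 − 31.5)/(347 − 11.94) = 1342 × 315.5/335.06 ≈ 1264 Hz.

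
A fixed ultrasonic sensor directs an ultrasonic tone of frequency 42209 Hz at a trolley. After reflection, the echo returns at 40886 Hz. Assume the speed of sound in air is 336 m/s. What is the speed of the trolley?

Double Doppler shift off a moving reflector: f₂ = f₀ · (v + u)/(v − u) (u > 0 toward emitter).
Rearranging, u = v · (f₂ − f₀)/(f₂ + f₀) = 336 × -1323/83095 ≈ -5.3 m/s.
So the trolley is moving at 5.3 m/s away from the emitter.

5.3 m/s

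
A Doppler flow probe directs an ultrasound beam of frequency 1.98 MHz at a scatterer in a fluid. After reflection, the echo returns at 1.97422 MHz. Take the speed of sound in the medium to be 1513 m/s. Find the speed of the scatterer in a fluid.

2.21 m/s

Double Doppler shift off a moving reflector: f₂ = f₀ · (v + u)/(v − u) (u > 0 toward emitter).
Rearranging, u = v · (f₂ − f₀)/(f₂ + f₀) = 1513 × -0.00578/3.95422 ≈ -2.21 m/s.
So the scatterer in a fluid is moving at 2.21 m/s away from the emitter.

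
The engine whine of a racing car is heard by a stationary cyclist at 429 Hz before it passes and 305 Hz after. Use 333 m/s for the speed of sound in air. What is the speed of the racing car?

f₁/f₂ = (v + v_s)/(v − v_s), so v_s = v · (f₁ − f₂)/(f₁ + f₂).
v_s = 333 × (429 − 305)/(429 + 305) = 333 × 124/734 ≈ 56 m/s.

56 m/s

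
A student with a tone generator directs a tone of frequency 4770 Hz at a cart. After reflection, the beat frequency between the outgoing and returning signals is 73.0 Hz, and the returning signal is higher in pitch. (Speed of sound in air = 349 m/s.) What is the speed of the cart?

2.65 m/s

Double Doppler shift off a moving reflector: f₂ = f₀ · (v + u)/(v − u) (u > 0 toward emitter).
Returning signal is higher, so f₂ = f₀ + Δf = 4770 + 73 = 4843 Hz.
Rearranging, u = v · (f₂ − f₀)/(f₂ + f₀) = 349 × 73/9613 ≈ 2.65 m/s.
So the cart is moving at 2.65 m/s toward the emitter.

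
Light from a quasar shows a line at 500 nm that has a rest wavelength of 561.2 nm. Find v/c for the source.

λ'/λ₀ = 0.8909 < 1 (blueshift), so the source is approaching.
λ'/λ₀ = √((1 − β)/(1 + β)) for an approaching source ⇒ β = (1 − r²)/(1 + r²) with r = λ'/λ₀.
β = (1 − 0.7938)/(1 + 0.7938) ≈ 0.115.

0.115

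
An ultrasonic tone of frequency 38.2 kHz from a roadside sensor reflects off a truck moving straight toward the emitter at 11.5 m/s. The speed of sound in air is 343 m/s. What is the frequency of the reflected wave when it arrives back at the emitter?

40.9 kHz

At the truck (a moving observer), f₁ = f₀ · (v + u)/v = 38.2 × 354.5/343 ≈ 39.5 kHz.
On reflection it acts as a source moving toward the stationary detector: f₂ = f₁ · v/(v − u) = 39.5 × 343/331.5 ≈ 40.9 kHz.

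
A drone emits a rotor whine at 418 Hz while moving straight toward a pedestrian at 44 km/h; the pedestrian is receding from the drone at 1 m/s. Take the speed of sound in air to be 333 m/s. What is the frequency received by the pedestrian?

44 km/h = 12.22 m/s.
Both move, so f' = f · (v − v_o)/(v − v_s).
f' = 418 × (333 − 1)/(333 − 12.22) = 418 × 332/320.78 ≈ 433 Hz.

433 Hz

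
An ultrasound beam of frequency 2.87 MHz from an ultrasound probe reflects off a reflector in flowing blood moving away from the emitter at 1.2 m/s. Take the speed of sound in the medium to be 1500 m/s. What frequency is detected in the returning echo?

At the reflector in flowing blood (a moving observer), f₁ = f₀ · (v − u)/v = 2.87 × 1498.8/1500 ≈ 2.868 MHz.
On reflection it acts as a source moving away from the stationary detector: f₂ = f₁ · v/(v + u) = 2.868 × 1500/1501.2 ≈ 2.865 MHz.
Equivalently f₂ = f₀ · (v − u)/(v + u).

2.865 MHz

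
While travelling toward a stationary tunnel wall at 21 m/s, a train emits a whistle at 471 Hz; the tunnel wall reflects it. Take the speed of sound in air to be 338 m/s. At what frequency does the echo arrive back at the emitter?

The tunnel wall receives the sound from a moving source: f₁ = f₀ · v/(v − v_e) = 471 × 338/317 ≈ 502 Hz.
On the return leg the train is a moving observer: f₂ = f₁ · (v + v_e)/v = 502 × 359/338 ≈ 533 Hz.

533 Hz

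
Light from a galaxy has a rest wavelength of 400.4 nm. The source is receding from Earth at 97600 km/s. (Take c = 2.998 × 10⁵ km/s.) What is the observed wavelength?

β = v/c = 97600/299800 = 0.3256.
Relativistic Doppler for wavelength: λ' = λ₀ · √((1 + β)/(1 − β)).
λ' = 400.4 × √(1.3256/0.6744) = 400.4 × 1.40192 ≈ 561.3 nm.

561.3 nm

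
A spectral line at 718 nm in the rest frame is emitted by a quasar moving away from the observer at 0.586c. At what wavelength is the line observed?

1405.3 nm

Relativistic Doppler for wavelength: λ' = λ₀ · √((1 + β)/(1 − β)).
λ' = 718 × √(1.5860/0.4140) = 718 × 1.95727 ≈ 1405.3 nm.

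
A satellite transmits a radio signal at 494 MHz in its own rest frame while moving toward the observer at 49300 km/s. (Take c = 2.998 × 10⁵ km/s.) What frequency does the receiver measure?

β = v/c = 49300/299800 = 0.1644.
Relativistic Doppler for frequency: f' = f₀ · √((1 + β)/(1 − β)).
f' = 494 × √(1.1644/0.8356) = 494 × 1.18051 ≈ 583.2 MHz.

583.2 MHz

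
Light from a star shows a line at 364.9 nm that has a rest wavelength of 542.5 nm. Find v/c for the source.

0.377

λ'/λ₀ = 0.6726 < 1 (blueshift), so the source is approaching.
λ'/λ₀ = √((1 − β)/(1 + β)) for an approaching source ⇒ β = (1 − r²)/(1 + r²) with r = λ'/λ₀.
β = (1 − 0.4524)/(1 + 0.4524) ≈ 0.377.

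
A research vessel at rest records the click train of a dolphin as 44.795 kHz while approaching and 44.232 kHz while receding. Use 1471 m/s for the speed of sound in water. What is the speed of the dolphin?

f₁/f₂ = (v + v_s)/(v − v_s), so v_s = v · (f₁ − f₂)/(f₁ + f₂).
v_s = 1471 × (44.795 − 44.232)/(44.795 + 44.232) = 1471 × 0.563/89.027 ≈ 9.3 m/s.

9.3 m/s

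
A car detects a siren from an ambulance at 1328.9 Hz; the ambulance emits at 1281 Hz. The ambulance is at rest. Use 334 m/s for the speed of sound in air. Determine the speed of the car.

12.5 m/s

f' > f, so the car is approaching.
f' = f · (v + v_o)/v ⇒ v_o = v · |f'/f − 1|.
v_o = 334 × |1328.9/1281 − 1| = 334 × 0.03739 ≈ 12.5 m/s.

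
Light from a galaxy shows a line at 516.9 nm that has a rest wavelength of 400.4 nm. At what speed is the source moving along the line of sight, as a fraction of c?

λ'/λ₀ = 1.2910 > 1 (redshift), so the source is receding.
λ'/λ₀ = √((1 + β)/(1 − β)) for a receding source ⇒ β = (r² − 1)/(r² + 1) with r = λ'/λ₀.
β = (1.6666 − 1)/(1.6666 + 1) ≈ 0.250.

0.250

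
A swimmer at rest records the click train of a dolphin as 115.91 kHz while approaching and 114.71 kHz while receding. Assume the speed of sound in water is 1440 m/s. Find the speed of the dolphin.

7.5 m/s

f₁/f₂ = (v + v_s)/(v − v_s), so v_s = v · (f₁ − f₂)/(f₁ + f₂).
v_s = 1440 × (115.91 − 114.71)/(115.91 + 114.71) = 1440 × 1.20/230.62 ≈ 7.5 m/s.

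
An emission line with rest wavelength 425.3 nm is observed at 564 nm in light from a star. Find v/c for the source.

λ'/λ₀ = 1.3261 > 1 (redshift), so the source is receding.
λ'/λ₀ = √((1 + β)/(1 − β)) for a receding source ⇒ β = (r² − 1)/(r² + 1) with r = λ'/λ₀.
β = (1.7586 − 1)/(1.7586 + 1) ≈ 0.275.

0.275c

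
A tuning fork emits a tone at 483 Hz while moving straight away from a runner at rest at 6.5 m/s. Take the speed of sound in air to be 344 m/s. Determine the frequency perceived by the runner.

Moving source, stationary observer: f' = f · v/(v + v_s) since the source is receding.
f' = 483 × 344/(344 + 6.5) = 483 × 344/350.5 ≈ 474 Hz.

474 Hz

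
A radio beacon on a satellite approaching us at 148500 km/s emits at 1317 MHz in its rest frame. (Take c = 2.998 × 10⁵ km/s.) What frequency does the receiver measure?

β = v/c = 148500/299800 = 0.4953.
Relativistic Doppler for frequency: f' = f₀ · √((1 + β)/(1 − β)).
f' = 1317 × √(1.4953/0.5047) = 1317 × 1.72133 ≈ 2267.0 MHz.

2267.0 MHz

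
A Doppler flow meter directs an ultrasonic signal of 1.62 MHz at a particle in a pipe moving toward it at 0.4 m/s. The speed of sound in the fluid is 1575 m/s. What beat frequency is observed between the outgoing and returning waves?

823 Hz

The particle in a pipe first receives the wave as a moving observer: f₁ = f₀ · (v + u)/v = 1.62 × (1575 + 0.4)/1575 ≈ 1.620411 MHz.
On reflection it acts as a source moving toward the stationary detector: f₂ = f₁ · v/(v − u) = 1.620411 × 1575/1574.6 ≈ 1.620823 MHz.
Equivalently f₂ = f₀ · (v + u)/(v − u).
Beat frequency (with f₀ = 1620000 Hz): |f₂ − f₀| = 2u·f₀/(v − u) = 2 × 0.4 × 1620000/1574.6 ≈ 823 Hz.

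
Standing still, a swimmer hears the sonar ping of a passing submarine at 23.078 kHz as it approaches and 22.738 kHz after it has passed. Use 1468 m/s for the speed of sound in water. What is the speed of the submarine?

f₁/f₂ = (v + v_s)/(v − v_s), so v_s = v · (f₁ − f₂)/(f₁ + f₂).
v_s = 1468 × (23.078 − 22.738)/(23.078 + 22.738) = 1468 × 0.340/45.816 ≈ 10.9 m/s.

10.9 m/s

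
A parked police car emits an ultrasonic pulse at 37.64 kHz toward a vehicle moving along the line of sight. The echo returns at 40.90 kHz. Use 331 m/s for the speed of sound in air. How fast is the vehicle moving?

Double Doppler shift off a moving reflector: f₂ = f₀ · (v + u)/(v − u) (u > 0 toward emitter).
Rearranging, u = v · (f₂ − f₀)/(f₂ + f₀) = 331 × 3.26/78.54 ≈ 13.7 m/s.
So the vehicle is moving at 13.7 m/s toward the emitter.

13.7 m/s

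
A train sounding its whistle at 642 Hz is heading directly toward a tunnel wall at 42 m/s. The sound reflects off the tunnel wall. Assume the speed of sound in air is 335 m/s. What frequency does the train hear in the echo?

The tunnel wall receives the sound from a moving source: f₁ = f₀ · v/(v − v_e) = 642 × 335/293 ≈ 734 Hz.
On the return leg the train is a moving observer: f₂ = f₁ · (v + v_e)/v = 734 × 377/335 ≈ 826 Hz.
Equivalently f₂ = f₀ · (v + v_e)/(v − v_e).

826 Hz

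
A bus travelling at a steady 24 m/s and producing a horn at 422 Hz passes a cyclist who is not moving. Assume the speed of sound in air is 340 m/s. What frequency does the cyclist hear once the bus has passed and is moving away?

394 Hz

Receding: f₂ = f · v/(v + v_s) = 422 × 340/364 ≈ 394 Hz.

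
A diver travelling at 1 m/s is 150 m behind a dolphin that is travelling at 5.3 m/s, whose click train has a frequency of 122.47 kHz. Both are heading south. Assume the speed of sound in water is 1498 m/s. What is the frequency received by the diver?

The diver is behind, so the dolphin is moving away from it while the diver is moving toward the dolphin.
With source receding and observer approaching, f' = f · (v + v_o)/(v + v_s).
f' = 122.47 × (1498 + 1)/(1498 + 5.3) = 122.47 × 1499/1503.3 ≈ 122.1 kHz.

122.1 kHz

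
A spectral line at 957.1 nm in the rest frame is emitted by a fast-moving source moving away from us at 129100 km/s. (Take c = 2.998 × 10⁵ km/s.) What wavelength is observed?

1517.1 nm

β = v/c = 129100/299800 = 0.4306.
Relativistic Doppler for wavelength: λ' = λ₀ · √((1 + β)/(1 − β)).
λ' = 957.1 × √(1.4306/0.5694) = 957.1 × 1.58512 ≈ 1517.1 nm.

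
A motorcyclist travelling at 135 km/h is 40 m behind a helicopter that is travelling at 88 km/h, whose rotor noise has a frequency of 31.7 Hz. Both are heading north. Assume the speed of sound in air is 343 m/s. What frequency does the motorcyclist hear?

32.8 Hz

88 km/h = 24.44 m/s; 135 km/h = 37.5 m/s.
The motorcyclist is behind, so the helicopter is moving away from it while the motorcyclist is moving toward the helicopter.
With source receding and observer approaching, f' = f · (v + v_o)/(v + v_s).
f' = 31.7 × (343 + 37.5)/(343 + 24.44) = 31.7 × 380.5/367.44 ≈ 32.8 Hz.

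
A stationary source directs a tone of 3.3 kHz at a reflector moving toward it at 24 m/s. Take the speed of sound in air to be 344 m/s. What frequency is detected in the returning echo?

At the reflector (a moving observer), f₁ = f₀ · (v + u)/v = 3.3 × 368/344 ≈ 3.53 kHz.
On reflection it acts as a source moving toward the stationary detector: f₂ = f₁ · v/(v − u) = 3.53 × 344/320 ≈ 3.79 kHz.
Equivalently f₂ = f₀ · (v + u)/(v − u).

3.79 kHz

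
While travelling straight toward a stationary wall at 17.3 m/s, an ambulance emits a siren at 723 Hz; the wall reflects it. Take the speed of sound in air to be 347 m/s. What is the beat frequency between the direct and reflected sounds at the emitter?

76 Hz

The wall receives the sound from a moving source: f₁ = f₀ · v/(v − v_e) = 723 × 347/329.7 ≈ 760.9 Hz.
On the return leg the ambulance is a moving observer: f₂ = f₁ · (v + v_e)/v = 760.9 × 364.3/347 ≈ 798.9 Hz.
Equivalently f₂ = f₀ · (v + v_e)/(v − v_e).
Beat against the emitted tone: |f₂ − f₀| = 2v_e·f₀/(v − v_e) = 2 × 17.3 × 723/329.7 ≈ 76 Hz.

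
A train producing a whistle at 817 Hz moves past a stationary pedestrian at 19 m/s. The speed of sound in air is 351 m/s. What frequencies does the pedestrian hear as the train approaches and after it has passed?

864 Hz approaching; 775 Hz receding

Approaching: f₁ = f · v/(v − v_s) = 817 × 351/332 ≈ 864 Hz.
Receding: f₂ = f · v/(v + v_s) = 817 × 351/370 ≈ 775 Hz.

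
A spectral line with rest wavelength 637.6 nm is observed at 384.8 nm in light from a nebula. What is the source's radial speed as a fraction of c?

λ'/λ₀ = 0.6035 < 1 (blueshift), so the source is approaching.
λ'/λ₀ = √((1 − β)/(1 + β)) for an approaching source ⇒ β = (1 − r²)/(1 + r²) with r = λ'/λ₀.
β = (1 − 0.3642)/(1 + 0.3642) ≈ 0.466.

0.466c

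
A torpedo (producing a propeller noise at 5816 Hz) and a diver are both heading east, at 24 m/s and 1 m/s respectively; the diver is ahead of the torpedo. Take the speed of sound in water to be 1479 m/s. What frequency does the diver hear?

5908 Hz

The diver is ahead, so the torpedo is moving toward it while the diver is moving away from the torpedo.
General Doppler shift: f' = f · (v − v_o)/(v − v_s).
f' = 5816 × (1479 − 1)/(1479 − 24) = 5816 × 1478/1455 ≈ 5908 Hz.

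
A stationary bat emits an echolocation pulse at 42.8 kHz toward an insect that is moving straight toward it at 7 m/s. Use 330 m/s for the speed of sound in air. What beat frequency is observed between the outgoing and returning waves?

1855 Hz

At the insect (a moving observer), f₁ = f₀ · (v + u)/v = 42.8 × 337/330 ≈ 43.708 kHz.
The reflection then acts as a moving source: f₂ = f₁ · v/(v − u) ≈ 44.655 kHz.
Beat frequency (with f₀ = 42800 Hz): |f₂ − f₀| = 2u·f₀/(v − u) = 2 × 7 × 42800/323 ≈ 1855 Hz.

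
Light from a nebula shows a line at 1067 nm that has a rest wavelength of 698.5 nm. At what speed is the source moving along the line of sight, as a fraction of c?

λ'/λ₀ = 1.5276 > 1 (redshift), so the source is receding.
λ'/λ₀ = √((1 + β)/(1 − β)) for a receding source ⇒ β = (r² − 1)/(r² + 1) with r = λ'/λ₀.
β = (2.3334 − 1)/(2.3334 + 1) ≈ 0.400.

0.400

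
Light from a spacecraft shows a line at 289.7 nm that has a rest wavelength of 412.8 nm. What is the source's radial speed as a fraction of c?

λ'/λ₀ = 0.7018 < 1 (blueshift), so the source is approaching.
λ'/λ₀ = √((1 − β)/(1 + β)) for an approaching source ⇒ β = (1 − r²)/(1 + r²) with r = λ'/λ₀.
β = (1 − 0.4925)/(1 + 0.4925) ≈ 0.340.

0.340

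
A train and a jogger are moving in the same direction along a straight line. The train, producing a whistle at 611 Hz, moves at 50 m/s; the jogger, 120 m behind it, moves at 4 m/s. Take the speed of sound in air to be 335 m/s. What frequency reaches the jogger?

538 Hz

The jogger is behind, so the train is moving away from it while the jogger is moving toward the train.
Both move, so f' = f · (v + v_o)/(v + v_s).
f' = 611 × (335 + 4)/(335 + 50) = 611 × 339/385 ≈ 538 Hz.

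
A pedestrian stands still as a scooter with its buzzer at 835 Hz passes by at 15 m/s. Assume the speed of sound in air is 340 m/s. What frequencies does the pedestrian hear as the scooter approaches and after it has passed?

874 Hz approaching; 800 Hz receding

Approaching: f₁ = f · v/(v − v_s) = 835 × 340/325 ≈ 874 Hz.
Receding: f₂ = f · v/(v + v_s) = 835 × 340/355 ≈ 800 Hz.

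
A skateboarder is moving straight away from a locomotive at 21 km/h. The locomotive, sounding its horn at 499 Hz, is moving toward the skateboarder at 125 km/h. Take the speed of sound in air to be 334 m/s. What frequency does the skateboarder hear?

125 km/h = 34.72 m/s; 21 km/h = 5.833 m/s.
With source approaching and observer receding, f' = f · (v − v_o)/(v − v_s).
f' = 499 × (334 − 5.833)/(334 − 34.72) = 499 × 328.17/299.28 ≈ 547 Hz.

547 Hz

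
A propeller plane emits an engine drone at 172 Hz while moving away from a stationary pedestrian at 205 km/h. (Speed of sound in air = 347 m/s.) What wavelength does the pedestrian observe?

2.35 m

205 km/h = 56.94 m/s.
Moving source, stationary observer: f' = f · v/(v + v_s) since the source is receding.
f' = 172 × 347/(347 + 56.94) ≈ 148 Hz.
λ' = v/f' = 347/147.753 ≈ 2.35 m.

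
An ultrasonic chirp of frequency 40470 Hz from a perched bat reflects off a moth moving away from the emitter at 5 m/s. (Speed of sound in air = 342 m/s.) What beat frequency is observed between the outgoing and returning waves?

The moth first receives the wave as a moving observer: f₁ = f₀ · (v − u)/v = 40470 × (342 − 5)/342 ≈ 39878 Hz.
On reflection it acts as a source moving away from the stationary detector: f₂ = f₁ · v/(v + u) = 39878 × 342/347 ≈ 39304 Hz.
Beat frequency: |f₂ − f₀| = 2u·f₀/(v + u) = 2 × 5 × 40470/347 ≈ 1166 Hz.

1166 Hz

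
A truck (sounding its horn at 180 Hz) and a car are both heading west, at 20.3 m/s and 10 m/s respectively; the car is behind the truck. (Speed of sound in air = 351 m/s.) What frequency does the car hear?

The car is behind, so the truck is moving away from it while the car is moving toward the truck.
With source receding and observer approaching, f' = f · (v + v_o)/(v + v_s).
f' = 180 × (351 + 10)/(351 + 20.3) = 180 × 361/371.3 ≈ 175 Hz.

175 Hz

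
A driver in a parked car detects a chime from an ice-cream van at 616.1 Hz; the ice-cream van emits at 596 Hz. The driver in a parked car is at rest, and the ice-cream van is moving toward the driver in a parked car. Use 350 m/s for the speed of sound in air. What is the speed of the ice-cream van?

f' = f · v/(v − v_s) ⇒ v_s = v · |1 − f/f'|.
v_s = 350 × |1 − 596/616.1| = 350 × 0.03262 ≈ 11.4 m/s.

11.4 m/s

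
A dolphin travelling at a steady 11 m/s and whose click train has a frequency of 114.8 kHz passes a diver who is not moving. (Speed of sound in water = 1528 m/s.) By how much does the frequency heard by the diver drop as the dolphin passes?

1.65 kHz

Approaching: f₁ = f · v/(v − v_s) = 114.8 × 1528/1517 ≈ 115.63 kHz.
Receding: f₂ = f · v/(v + v_s) = 114.8 × 1528/1539 ≈ 113.98 kHz.
Drop: f₁ − f₂ = 2f·v·v_s/(v² − v_s²) = 2 × 114.8 × 1528 × 11/(1528² − 11²) ≈ 1.65 kHz.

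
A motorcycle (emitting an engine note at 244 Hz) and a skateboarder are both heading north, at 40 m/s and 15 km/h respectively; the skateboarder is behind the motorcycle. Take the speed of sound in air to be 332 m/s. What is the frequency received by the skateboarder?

220 Hz

15 km/h = 4.167 m/s.
The skateboarder is behind, so the motorcycle is moving away from it while the skateboarder is moving toward the motorcycle.
With source receding and observer approaching, f' = f · (v + v_o)/(v + v_s).
f' = 244 × (332 + 4.167)/(332 + 40) = 244 × 336.17/372 ≈ 220 Hz.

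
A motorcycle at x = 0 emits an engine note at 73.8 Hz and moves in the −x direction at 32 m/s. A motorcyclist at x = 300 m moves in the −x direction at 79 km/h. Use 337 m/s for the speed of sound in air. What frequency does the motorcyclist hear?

79 km/h = 21.94 m/s.
The observer lies on the +x side, so the source is heading away from the observer and the observer is heading toward the source.
Both move, so f' = f · (v + v_o)/(v + v_s).
f' = 73.8 × (337 + 21.94)/(337 + 32) = 73.8 × 358.94/369 ≈ 72 Hz.

72 Hz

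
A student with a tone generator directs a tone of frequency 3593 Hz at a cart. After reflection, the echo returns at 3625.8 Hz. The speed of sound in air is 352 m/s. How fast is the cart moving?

Double Doppler shift off a moving reflector: f₂ = f₀ · (v + u)/(v − u) (u > 0 toward emitter).
Rearranging, u = v · (f₂ − f₀)/(f₂ + f₀) = 352 × 32.8/7218.8 ≈ 1.60 m/s.
So the cart is moving at 1.60 m/s toward the emitter.

1.60 m/s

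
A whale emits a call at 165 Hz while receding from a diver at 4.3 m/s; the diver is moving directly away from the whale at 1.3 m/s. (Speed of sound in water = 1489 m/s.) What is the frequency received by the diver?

General Doppler shift: f' = f · (v − v_o)/(v + v_s).
f' = 165 × (1489 − 1.3)/(1489 + 4.3) = 165 × 1487.7/1493.3 ≈ 164 Hz.

164 Hz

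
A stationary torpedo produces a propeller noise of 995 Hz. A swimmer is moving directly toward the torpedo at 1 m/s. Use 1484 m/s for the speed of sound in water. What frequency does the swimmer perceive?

996 Hz

Only the observer moves, toward the source, so f' = f · (v + v_o)/v.
f' = 995 × (1484 + 1)/1484 = 995 × 1485/1484 ≈ 996 Hz.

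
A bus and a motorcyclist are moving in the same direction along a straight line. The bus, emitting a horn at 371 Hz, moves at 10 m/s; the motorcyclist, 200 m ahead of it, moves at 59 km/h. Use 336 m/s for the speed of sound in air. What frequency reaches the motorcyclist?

59 km/h = 16.39 m/s.
The motorcyclist is ahead, so the bus is moving toward it while the motorcyclist is moving away from the bus.
General Doppler shift: f' = f · (v − v_o)/(v − v_s).
f' = 371 × (336 − 16.39)/(336 − 10) = 371 × 319.61/326 ≈ 364 Hz.

364 Hz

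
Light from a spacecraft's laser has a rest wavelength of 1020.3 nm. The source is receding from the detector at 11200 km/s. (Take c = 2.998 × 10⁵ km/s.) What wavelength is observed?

1059.2 nm

β = v/c = 11200/299800 = 0.0374.
Relativistic Doppler for wavelength: λ' = λ₀ · √((1 + β)/(1 − β)).
λ' = 1020.3 × √(1.0374/0.9626) = 1020.3 × 1.03808 ≈ 1059.2 nm.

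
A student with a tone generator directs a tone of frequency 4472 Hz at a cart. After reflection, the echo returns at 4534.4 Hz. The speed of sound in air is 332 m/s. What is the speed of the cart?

Double Doppler shift off a moving reflector: f₂ = f₀ · (v + u)/(v − u) (u > 0 toward emitter).
Rearranging, u = v · (f₂ − f₀)/(f₂ + f₀) = 332 × 62.4/9006.4 ≈ 2.30 m/s.
So the cart is moving at 2.30 m/s toward the emitter.

2.30 m/s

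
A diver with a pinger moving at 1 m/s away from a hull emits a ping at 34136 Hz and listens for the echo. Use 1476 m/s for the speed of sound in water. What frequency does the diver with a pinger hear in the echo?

The hull receives the sound from a moving source: f₁ = f₀ · v/(v + v_e) = 34136 × 1476/1477 ≈ 34113 Hz.
On the return leg the diver with a pinger is a moving observer: f₂ = f₁ · (v − v_e)/v = 34113 × 1475/1476 ≈ 34090 Hz.
Equivalently f₂ = f₀ · (v − v_e)/(v + v_e).

34090 Hz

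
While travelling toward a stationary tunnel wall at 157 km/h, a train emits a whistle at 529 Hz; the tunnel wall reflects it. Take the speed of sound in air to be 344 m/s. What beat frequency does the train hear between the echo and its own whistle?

157 km/h = 43.61 m/s.
The tunnel wall receives the sound from a moving source: f₁ = f₀ · v/(v − v_e) = 529 × 344/300.39 ≈ 605.8 Hz.
On the return leg the train is a moving observer: f₂ = f₁ · (v + v_e)/v = 605.8 × 387.61/344 ≈ 682.6 Hz.
Beat against the emitted tone: |f₂ − f₀| = 2v_e·f₀/(v − v_e) = 2 × 43.61 × 529/300.39 ≈ 154 Hz.

154 Hz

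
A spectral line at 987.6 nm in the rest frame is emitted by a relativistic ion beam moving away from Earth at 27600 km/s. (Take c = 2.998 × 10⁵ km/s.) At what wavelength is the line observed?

1083.1 nm

β = v/c = 27600/299800 = 0.0921.
Relativistic Doppler for wavelength: λ' = λ₀ · √((1 + β)/(1 − β)).
λ' = 987.6 × √(1.0921/0.9079) = 987.6 × 1.09672 ≈ 1083.1 nm.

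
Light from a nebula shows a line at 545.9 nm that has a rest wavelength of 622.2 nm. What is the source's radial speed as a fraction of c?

λ'/λ₀ = 0.8774 < 1 (blueshift), so the source is approaching.
λ'/λ₀ = √((1 − β)/(1 + β)) for an approaching source ⇒ β = (1 − r²)/(1 + r²) with r = λ'/λ₀.
β = (1 − 0.7698)/(1 + 0.7698) ≈ 0.130.

0.130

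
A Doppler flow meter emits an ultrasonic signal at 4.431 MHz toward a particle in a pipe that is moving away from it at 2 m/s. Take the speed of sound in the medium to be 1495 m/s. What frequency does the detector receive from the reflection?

4.419 MHz

At the particle in a pipe (a moving observer), f₁ = f₀ · (v − u)/v = 4.431 × 1493/1495 ≈ 4.425 MHz.
The reflection then acts as a moving source: f₂ = f₁ · v/(v + u) ≈ 4.419 MHz.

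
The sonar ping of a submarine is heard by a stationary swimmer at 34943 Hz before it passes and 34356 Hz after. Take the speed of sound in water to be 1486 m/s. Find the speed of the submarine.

12.6 m/s

f₁/f₂ = (v + v_s)/(v − v_s), so v_s = v · (f₁ − f₂)/(f₁ + f₂).
v_s = 1486 × (34943 − 34356)/(34943 + 34356) = 1486 × 587/69299 ≈ 12.6 m/s.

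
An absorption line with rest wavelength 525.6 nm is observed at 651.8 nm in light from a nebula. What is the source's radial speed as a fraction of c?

λ'/λ₀ = 1.2401 > 1 (redshift), so the source is receding.
λ'/λ₀ = √((1 + β)/(1 − β)) for a receding source ⇒ β = (r² − 1)/(r² + 1) with r = λ'/λ₀.
β = (1.5379 − 1)/(1.5379 + 1) ≈ 0.212.

0.212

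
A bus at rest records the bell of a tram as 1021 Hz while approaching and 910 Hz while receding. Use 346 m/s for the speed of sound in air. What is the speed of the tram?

19.9 m/s

f₁/f₂ = (v + v_s)/(v − v_s), so v_s = v · (f₁ − f₂)/(f₁ + f₂).
v_s = 346 × (1021 − 910)/(1021 + 910) = 346 × 111/1931 ≈ 19.9 m/s.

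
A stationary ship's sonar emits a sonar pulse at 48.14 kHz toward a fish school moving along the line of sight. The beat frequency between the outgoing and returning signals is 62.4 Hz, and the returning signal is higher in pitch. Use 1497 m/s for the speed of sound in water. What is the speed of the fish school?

0.97 m/s

Double Doppler shift off a moving reflector: f₂ = f₀ · (v + u)/(v − u) (u > 0 toward emitter).
Returning signal is higher, so f₂ = f₀ + Δf = 48140 + 62.4 = 48202.4 Hz.
Rearranging, u = v · (f₂ − f₀)/(f₂ + f₀) = 1497 × 62.4/96342.4 ≈ 0.97 m/s.
So the fish school is moving at 0.97 m/s toward the emitter.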